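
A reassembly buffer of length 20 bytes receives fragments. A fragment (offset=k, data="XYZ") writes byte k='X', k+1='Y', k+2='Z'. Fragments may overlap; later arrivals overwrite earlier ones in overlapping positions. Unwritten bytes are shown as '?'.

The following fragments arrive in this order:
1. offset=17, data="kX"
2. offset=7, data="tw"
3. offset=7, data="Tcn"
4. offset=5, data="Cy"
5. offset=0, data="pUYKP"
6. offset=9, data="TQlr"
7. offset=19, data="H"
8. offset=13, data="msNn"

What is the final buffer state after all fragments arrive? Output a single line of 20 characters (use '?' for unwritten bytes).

Fragment 1: offset=17 data="kX" -> buffer=?????????????????kX?
Fragment 2: offset=7 data="tw" -> buffer=???????tw????????kX?
Fragment 3: offset=7 data="Tcn" -> buffer=???????Tcn???????kX?
Fragment 4: offset=5 data="Cy" -> buffer=?????CyTcn???????kX?
Fragment 5: offset=0 data="pUYKP" -> buffer=pUYKPCyTcn???????kX?
Fragment 6: offset=9 data="TQlr" -> buffer=pUYKPCyTcTQlr????kX?
Fragment 7: offset=19 data="H" -> buffer=pUYKPCyTcTQlr????kXH
Fragment 8: offset=13 data="msNn" -> buffer=pUYKPCyTcTQlrmsNnkXH

Answer: pUYKPCyTcTQlrmsNnkXH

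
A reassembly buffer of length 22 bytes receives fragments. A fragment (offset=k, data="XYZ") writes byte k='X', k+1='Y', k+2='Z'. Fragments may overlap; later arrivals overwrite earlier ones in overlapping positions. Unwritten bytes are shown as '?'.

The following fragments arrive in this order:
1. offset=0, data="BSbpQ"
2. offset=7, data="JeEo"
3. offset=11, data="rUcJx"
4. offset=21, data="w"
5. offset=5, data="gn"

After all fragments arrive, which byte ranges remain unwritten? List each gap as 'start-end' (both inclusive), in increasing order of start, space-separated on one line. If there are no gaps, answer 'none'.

Answer: 16-20

Derivation:
Fragment 1: offset=0 len=5
Fragment 2: offset=7 len=4
Fragment 3: offset=11 len=5
Fragment 4: offset=21 len=1
Fragment 5: offset=5 len=2
Gaps: 16-20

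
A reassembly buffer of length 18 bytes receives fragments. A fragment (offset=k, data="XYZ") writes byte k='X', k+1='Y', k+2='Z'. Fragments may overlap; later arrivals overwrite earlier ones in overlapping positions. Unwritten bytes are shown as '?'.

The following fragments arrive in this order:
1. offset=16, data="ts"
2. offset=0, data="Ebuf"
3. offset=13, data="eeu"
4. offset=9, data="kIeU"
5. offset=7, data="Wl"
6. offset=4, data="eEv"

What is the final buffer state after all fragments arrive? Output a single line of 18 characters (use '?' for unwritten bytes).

Fragment 1: offset=16 data="ts" -> buffer=????????????????ts
Fragment 2: offset=0 data="Ebuf" -> buffer=Ebuf????????????ts
Fragment 3: offset=13 data="eeu" -> buffer=Ebuf?????????eeuts
Fragment 4: offset=9 data="kIeU" -> buffer=Ebuf?????kIeUeeuts
Fragment 5: offset=7 data="Wl" -> buffer=Ebuf???WlkIeUeeuts
Fragment 6: offset=4 data="eEv" -> buffer=EbufeEvWlkIeUeeuts

Answer: EbufeEvWlkIeUeeuts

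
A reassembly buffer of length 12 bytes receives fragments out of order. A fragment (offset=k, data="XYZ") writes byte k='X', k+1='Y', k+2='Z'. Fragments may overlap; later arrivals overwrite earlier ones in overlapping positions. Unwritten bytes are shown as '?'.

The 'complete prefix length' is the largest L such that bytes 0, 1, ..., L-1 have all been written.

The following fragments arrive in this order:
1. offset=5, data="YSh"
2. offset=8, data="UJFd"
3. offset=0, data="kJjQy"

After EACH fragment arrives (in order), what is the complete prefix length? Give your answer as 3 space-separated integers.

Answer: 0 0 12

Derivation:
Fragment 1: offset=5 data="YSh" -> buffer=?????YSh???? -> prefix_len=0
Fragment 2: offset=8 data="UJFd" -> buffer=?????YShUJFd -> prefix_len=0
Fragment 3: offset=0 data="kJjQy" -> buffer=kJjQyYShUJFd -> prefix_len=12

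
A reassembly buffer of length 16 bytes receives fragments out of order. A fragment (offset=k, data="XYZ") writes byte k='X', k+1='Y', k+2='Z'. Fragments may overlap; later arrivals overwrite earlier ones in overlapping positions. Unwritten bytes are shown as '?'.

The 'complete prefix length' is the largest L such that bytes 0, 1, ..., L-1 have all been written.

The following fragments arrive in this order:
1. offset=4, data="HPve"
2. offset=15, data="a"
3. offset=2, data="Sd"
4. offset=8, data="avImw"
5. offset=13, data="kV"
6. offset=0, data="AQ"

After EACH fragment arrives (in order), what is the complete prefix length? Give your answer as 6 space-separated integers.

Answer: 0 0 0 0 0 16

Derivation:
Fragment 1: offset=4 data="HPve" -> buffer=????HPve???????? -> prefix_len=0
Fragment 2: offset=15 data="a" -> buffer=????HPve???????a -> prefix_len=0
Fragment 3: offset=2 data="Sd" -> buffer=??SdHPve???????a -> prefix_len=0
Fragment 4: offset=8 data="avImw" -> buffer=??SdHPveavImw??a -> prefix_len=0
Fragment 5: offset=13 data="kV" -> buffer=??SdHPveavImwkVa -> prefix_len=0
Fragment 6: offset=0 data="AQ" -> buffer=AQSdHPveavImwkVa -> prefix_len=16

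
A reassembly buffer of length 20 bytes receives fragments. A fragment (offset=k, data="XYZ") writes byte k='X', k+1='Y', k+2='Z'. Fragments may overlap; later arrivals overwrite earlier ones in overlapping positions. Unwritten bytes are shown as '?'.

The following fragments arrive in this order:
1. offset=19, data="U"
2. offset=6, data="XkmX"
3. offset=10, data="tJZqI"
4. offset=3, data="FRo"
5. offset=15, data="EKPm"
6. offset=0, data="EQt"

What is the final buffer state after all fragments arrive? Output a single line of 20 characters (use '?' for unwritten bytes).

Answer: EQtFRoXkmXtJZqIEKPmU

Derivation:
Fragment 1: offset=19 data="U" -> buffer=???????????????????U
Fragment 2: offset=6 data="XkmX" -> buffer=??????XkmX?????????U
Fragment 3: offset=10 data="tJZqI" -> buffer=??????XkmXtJZqI????U
Fragment 4: offset=3 data="FRo" -> buffer=???FRoXkmXtJZqI????U
Fragment 5: offset=15 data="EKPm" -> buffer=???FRoXkmXtJZqIEKPmU
Fragment 6: offset=0 data="EQt" -> buffer=EQtFRoXkmXtJZqIEKPmU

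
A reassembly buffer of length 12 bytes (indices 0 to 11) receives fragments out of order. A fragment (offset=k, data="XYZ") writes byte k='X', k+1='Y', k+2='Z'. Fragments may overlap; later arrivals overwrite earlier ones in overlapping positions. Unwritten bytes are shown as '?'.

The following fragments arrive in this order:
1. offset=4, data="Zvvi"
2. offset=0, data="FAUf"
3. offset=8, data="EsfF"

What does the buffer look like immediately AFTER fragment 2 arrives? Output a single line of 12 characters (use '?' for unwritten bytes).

Answer: FAUfZvvi????

Derivation:
Fragment 1: offset=4 data="Zvvi" -> buffer=????Zvvi????
Fragment 2: offset=0 data="FAUf" -> buffer=FAUfZvvi????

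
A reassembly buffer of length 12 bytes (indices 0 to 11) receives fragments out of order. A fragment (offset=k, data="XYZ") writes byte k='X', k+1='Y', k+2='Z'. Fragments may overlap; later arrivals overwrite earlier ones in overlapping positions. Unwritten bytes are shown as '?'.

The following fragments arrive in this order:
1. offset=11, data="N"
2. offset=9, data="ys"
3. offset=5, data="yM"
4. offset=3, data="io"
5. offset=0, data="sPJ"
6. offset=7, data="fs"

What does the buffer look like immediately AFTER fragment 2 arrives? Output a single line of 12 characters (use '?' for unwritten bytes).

Answer: ?????????ysN

Derivation:
Fragment 1: offset=11 data="N" -> buffer=???????????N
Fragment 2: offset=9 data="ys" -> buffer=?????????ysN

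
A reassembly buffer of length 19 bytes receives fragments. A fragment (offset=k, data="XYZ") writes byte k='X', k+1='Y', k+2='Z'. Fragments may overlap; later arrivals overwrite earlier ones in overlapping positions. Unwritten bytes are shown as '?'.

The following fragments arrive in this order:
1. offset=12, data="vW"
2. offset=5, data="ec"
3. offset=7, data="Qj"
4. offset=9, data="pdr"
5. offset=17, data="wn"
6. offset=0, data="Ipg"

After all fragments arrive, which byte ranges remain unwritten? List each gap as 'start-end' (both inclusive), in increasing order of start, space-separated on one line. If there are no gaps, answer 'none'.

Fragment 1: offset=12 len=2
Fragment 2: offset=5 len=2
Fragment 3: offset=7 len=2
Fragment 4: offset=9 len=3
Fragment 5: offset=17 len=2
Fragment 6: offset=0 len=3
Gaps: 3-4 14-16

Answer: 3-4 14-16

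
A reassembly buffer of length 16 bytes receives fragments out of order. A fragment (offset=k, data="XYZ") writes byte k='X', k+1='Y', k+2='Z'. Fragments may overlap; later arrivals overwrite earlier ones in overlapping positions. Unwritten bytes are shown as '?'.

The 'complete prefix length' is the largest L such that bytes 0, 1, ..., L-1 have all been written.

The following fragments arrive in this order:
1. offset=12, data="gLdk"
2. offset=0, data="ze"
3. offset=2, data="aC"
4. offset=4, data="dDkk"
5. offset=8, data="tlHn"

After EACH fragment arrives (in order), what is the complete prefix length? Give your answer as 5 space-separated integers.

Fragment 1: offset=12 data="gLdk" -> buffer=????????????gLdk -> prefix_len=0
Fragment 2: offset=0 data="ze" -> buffer=ze??????????gLdk -> prefix_len=2
Fragment 3: offset=2 data="aC" -> buffer=zeaC????????gLdk -> prefix_len=4
Fragment 4: offset=4 data="dDkk" -> buffer=zeaCdDkk????gLdk -> prefix_len=8
Fragment 5: offset=8 data="tlHn" -> buffer=zeaCdDkktlHngLdk -> prefix_len=16

Answer: 0 2 4 8 16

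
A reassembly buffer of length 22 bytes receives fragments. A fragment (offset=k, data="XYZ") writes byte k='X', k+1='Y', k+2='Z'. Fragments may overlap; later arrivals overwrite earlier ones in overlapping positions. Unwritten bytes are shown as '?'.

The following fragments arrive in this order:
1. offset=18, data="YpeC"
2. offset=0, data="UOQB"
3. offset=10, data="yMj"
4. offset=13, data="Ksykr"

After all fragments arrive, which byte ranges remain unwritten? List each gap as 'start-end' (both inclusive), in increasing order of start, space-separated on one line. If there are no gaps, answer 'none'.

Fragment 1: offset=18 len=4
Fragment 2: offset=0 len=4
Fragment 3: offset=10 len=3
Fragment 4: offset=13 len=5
Gaps: 4-9

Answer: 4-9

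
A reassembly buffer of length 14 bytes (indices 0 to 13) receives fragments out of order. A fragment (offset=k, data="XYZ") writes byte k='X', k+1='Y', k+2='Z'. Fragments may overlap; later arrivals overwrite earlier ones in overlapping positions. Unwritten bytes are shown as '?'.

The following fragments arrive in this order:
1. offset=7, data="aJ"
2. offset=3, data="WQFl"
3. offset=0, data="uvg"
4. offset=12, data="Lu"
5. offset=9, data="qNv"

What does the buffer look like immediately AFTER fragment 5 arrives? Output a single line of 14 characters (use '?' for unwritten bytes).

Answer: uvgWQFlaJqNvLu

Derivation:
Fragment 1: offset=7 data="aJ" -> buffer=???????aJ?????
Fragment 2: offset=3 data="WQFl" -> buffer=???WQFlaJ?????
Fragment 3: offset=0 data="uvg" -> buffer=uvgWQFlaJ?????
Fragment 4: offset=12 data="Lu" -> buffer=uvgWQFlaJ???Lu
Fragment 5: offset=9 data="qNv" -> buffer=uvgWQFlaJqNvLu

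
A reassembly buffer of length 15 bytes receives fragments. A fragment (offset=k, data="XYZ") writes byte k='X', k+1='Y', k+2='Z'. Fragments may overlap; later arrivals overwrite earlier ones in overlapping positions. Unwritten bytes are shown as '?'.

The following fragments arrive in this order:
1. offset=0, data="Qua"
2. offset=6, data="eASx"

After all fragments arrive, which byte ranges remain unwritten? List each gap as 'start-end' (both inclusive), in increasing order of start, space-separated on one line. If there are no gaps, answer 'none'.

Answer: 3-5 10-14

Derivation:
Fragment 1: offset=0 len=3
Fragment 2: offset=6 len=4
Gaps: 3-5 10-14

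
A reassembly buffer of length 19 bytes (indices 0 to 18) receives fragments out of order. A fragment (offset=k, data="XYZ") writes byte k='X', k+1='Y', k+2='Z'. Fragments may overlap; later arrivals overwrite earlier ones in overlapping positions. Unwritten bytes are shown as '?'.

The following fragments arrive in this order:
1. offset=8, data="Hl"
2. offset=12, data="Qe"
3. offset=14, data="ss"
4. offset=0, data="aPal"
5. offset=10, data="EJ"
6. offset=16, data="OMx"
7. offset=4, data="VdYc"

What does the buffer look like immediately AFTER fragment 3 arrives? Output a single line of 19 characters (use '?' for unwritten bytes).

Fragment 1: offset=8 data="Hl" -> buffer=????????Hl?????????
Fragment 2: offset=12 data="Qe" -> buffer=????????Hl??Qe?????
Fragment 3: offset=14 data="ss" -> buffer=????????Hl??Qess???

Answer: ????????Hl??Qess???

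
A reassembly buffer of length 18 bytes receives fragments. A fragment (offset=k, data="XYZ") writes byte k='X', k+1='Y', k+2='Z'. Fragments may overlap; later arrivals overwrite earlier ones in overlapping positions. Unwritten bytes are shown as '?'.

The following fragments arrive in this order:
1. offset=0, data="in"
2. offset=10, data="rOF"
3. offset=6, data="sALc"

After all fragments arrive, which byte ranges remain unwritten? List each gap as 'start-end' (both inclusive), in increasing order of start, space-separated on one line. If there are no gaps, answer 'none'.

Answer: 2-5 13-17

Derivation:
Fragment 1: offset=0 len=2
Fragment 2: offset=10 len=3
Fragment 3: offset=6 len=4
Gaps: 2-5 13-17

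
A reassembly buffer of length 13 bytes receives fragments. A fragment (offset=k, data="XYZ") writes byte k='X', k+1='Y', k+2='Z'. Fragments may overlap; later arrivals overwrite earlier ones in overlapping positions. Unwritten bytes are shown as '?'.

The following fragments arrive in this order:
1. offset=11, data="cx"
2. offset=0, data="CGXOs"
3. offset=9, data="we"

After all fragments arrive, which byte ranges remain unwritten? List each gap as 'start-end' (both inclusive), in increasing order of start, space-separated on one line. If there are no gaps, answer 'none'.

Fragment 1: offset=11 len=2
Fragment 2: offset=0 len=5
Fragment 3: offset=9 len=2
Gaps: 5-8

Answer: 5-8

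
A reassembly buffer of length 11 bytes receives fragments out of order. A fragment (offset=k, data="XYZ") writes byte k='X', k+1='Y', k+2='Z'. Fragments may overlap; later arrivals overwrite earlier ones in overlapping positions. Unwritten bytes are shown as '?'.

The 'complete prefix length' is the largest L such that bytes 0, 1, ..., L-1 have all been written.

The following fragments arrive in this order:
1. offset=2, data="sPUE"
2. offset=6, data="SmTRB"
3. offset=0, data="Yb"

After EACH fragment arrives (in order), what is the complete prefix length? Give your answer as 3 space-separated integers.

Answer: 0 0 11

Derivation:
Fragment 1: offset=2 data="sPUE" -> buffer=??sPUE????? -> prefix_len=0
Fragment 2: offset=6 data="SmTRB" -> buffer=??sPUESmTRB -> prefix_len=0
Fragment 3: offset=0 data="Yb" -> buffer=YbsPUESmTRB -> prefix_len=11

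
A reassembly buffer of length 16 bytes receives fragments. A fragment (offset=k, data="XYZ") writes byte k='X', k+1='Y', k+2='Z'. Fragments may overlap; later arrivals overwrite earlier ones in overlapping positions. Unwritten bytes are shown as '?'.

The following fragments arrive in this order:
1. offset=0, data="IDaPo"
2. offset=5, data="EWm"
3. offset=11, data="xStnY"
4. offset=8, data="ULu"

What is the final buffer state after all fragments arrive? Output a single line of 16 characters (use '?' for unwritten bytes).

Answer: IDaPoEWmULuxStnY

Derivation:
Fragment 1: offset=0 data="IDaPo" -> buffer=IDaPo???????????
Fragment 2: offset=5 data="EWm" -> buffer=IDaPoEWm????????
Fragment 3: offset=11 data="xStnY" -> buffer=IDaPoEWm???xStnY
Fragment 4: offset=8 data="ULu" -> buffer=IDaPoEWmULuxStnY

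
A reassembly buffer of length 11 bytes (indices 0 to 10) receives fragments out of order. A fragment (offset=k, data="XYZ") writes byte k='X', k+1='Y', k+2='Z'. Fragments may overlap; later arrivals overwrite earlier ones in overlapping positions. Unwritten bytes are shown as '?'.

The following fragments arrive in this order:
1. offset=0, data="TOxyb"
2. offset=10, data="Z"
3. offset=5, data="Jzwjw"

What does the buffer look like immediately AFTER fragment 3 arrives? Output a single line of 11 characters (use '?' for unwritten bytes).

Fragment 1: offset=0 data="TOxyb" -> buffer=TOxyb??????
Fragment 2: offset=10 data="Z" -> buffer=TOxyb?????Z
Fragment 3: offset=5 data="Jzwjw" -> buffer=TOxybJzwjwZ

Answer: TOxybJzwjwZ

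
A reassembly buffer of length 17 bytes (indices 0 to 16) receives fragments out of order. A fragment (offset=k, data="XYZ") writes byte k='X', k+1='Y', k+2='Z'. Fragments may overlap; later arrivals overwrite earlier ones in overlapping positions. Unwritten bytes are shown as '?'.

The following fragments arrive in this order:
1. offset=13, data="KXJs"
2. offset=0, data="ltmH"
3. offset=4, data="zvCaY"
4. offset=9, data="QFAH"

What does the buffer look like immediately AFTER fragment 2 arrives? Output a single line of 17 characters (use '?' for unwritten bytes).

Fragment 1: offset=13 data="KXJs" -> buffer=?????????????KXJs
Fragment 2: offset=0 data="ltmH" -> buffer=ltmH?????????KXJs

Answer: ltmH?????????KXJs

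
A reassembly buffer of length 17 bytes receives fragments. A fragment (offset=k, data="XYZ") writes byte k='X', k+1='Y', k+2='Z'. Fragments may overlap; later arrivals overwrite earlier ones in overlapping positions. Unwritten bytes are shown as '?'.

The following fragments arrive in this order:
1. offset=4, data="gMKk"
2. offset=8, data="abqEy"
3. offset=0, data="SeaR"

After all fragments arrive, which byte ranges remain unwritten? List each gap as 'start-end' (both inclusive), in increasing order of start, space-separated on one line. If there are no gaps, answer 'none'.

Answer: 13-16

Derivation:
Fragment 1: offset=4 len=4
Fragment 2: offset=8 len=5
Fragment 3: offset=0 len=4
Gaps: 13-16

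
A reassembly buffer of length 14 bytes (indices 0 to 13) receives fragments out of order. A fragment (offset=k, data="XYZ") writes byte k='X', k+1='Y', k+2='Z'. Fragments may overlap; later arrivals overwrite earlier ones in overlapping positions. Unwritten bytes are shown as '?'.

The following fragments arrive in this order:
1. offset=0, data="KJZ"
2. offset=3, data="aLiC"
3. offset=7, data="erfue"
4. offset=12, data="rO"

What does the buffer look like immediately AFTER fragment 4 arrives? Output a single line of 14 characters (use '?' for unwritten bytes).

Fragment 1: offset=0 data="KJZ" -> buffer=KJZ???????????
Fragment 2: offset=3 data="aLiC" -> buffer=KJZaLiC???????
Fragment 3: offset=7 data="erfue" -> buffer=KJZaLiCerfue??
Fragment 4: offset=12 data="rO" -> buffer=KJZaLiCerfuerO

Answer: KJZaLiCerfuerO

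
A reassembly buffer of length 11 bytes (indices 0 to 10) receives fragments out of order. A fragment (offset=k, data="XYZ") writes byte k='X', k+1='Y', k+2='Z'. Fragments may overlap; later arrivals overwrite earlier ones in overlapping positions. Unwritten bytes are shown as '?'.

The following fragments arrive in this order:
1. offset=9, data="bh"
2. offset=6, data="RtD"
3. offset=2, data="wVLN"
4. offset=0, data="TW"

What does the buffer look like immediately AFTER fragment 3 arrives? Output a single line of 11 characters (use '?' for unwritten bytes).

Fragment 1: offset=9 data="bh" -> buffer=?????????bh
Fragment 2: offset=6 data="RtD" -> buffer=??????RtDbh
Fragment 3: offset=2 data="wVLN" -> buffer=??wVLNRtDbh

Answer: ??wVLNRtDbh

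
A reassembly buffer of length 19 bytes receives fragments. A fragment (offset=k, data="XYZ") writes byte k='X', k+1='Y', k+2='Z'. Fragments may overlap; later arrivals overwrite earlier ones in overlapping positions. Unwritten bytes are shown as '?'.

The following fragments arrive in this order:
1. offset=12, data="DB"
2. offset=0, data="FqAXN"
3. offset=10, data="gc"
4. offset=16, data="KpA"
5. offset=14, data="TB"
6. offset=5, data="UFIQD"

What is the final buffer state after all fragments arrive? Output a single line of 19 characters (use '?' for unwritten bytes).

Answer: FqAXNUFIQDgcDBTBKpA

Derivation:
Fragment 1: offset=12 data="DB" -> buffer=????????????DB?????
Fragment 2: offset=0 data="FqAXN" -> buffer=FqAXN???????DB?????
Fragment 3: offset=10 data="gc" -> buffer=FqAXN?????gcDB?????
Fragment 4: offset=16 data="KpA" -> buffer=FqAXN?????gcDB??KpA
Fragment 5: offset=14 data="TB" -> buffer=FqAXN?????gcDBTBKpA
Fragment 6: offset=5 data="UFIQD" -> buffer=FqAXNUFIQDgcDBTBKpA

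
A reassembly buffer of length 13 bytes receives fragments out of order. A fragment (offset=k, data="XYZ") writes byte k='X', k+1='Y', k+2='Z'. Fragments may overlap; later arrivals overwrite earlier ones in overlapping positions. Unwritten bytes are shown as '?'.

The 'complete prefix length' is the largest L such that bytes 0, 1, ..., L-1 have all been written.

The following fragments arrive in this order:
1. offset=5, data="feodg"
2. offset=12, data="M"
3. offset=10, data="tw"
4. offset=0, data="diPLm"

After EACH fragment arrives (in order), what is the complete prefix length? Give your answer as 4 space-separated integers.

Fragment 1: offset=5 data="feodg" -> buffer=?????feodg??? -> prefix_len=0
Fragment 2: offset=12 data="M" -> buffer=?????feodg??M -> prefix_len=0
Fragment 3: offset=10 data="tw" -> buffer=?????feodgtwM -> prefix_len=0
Fragment 4: offset=0 data="diPLm" -> buffer=diPLmfeodgtwM -> prefix_len=13

Answer: 0 0 0 13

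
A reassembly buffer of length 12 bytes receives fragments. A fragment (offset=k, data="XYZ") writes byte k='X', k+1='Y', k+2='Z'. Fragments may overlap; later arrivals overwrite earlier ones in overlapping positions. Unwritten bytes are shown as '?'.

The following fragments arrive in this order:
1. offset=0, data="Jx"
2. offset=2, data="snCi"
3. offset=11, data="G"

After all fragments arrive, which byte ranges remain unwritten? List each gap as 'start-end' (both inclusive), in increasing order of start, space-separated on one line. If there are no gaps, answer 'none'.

Fragment 1: offset=0 len=2
Fragment 2: offset=2 len=4
Fragment 3: offset=11 len=1
Gaps: 6-10

Answer: 6-10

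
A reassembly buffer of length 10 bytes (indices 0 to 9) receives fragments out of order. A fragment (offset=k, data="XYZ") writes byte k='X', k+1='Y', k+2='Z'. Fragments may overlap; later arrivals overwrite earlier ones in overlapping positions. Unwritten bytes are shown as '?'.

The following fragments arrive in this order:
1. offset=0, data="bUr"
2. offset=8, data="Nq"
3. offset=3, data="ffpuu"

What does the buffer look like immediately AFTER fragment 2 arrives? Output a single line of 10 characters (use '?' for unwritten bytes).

Fragment 1: offset=0 data="bUr" -> buffer=bUr???????
Fragment 2: offset=8 data="Nq" -> buffer=bUr?????Nq

Answer: bUr?????Nq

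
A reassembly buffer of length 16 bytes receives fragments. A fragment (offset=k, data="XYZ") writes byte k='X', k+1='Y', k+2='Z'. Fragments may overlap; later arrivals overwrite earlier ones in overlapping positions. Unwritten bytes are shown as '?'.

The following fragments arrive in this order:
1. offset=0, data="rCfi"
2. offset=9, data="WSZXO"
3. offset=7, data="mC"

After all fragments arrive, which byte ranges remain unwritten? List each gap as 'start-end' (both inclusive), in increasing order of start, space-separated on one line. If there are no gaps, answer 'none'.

Fragment 1: offset=0 len=4
Fragment 2: offset=9 len=5
Fragment 3: offset=7 len=2
Gaps: 4-6 14-15

Answer: 4-6 14-15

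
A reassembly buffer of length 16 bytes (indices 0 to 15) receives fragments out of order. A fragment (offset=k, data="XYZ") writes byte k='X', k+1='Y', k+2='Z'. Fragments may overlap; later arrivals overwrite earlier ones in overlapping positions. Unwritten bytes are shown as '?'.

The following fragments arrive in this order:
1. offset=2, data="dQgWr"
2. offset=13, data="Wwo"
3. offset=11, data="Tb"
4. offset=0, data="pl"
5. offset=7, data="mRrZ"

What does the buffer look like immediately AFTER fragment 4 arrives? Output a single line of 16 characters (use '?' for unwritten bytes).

Fragment 1: offset=2 data="dQgWr" -> buffer=??dQgWr?????????
Fragment 2: offset=13 data="Wwo" -> buffer=??dQgWr??????Wwo
Fragment 3: offset=11 data="Tb" -> buffer=??dQgWr????TbWwo
Fragment 4: offset=0 data="pl" -> buffer=pldQgWr????TbWwo

Answer: pldQgWr????TbWwo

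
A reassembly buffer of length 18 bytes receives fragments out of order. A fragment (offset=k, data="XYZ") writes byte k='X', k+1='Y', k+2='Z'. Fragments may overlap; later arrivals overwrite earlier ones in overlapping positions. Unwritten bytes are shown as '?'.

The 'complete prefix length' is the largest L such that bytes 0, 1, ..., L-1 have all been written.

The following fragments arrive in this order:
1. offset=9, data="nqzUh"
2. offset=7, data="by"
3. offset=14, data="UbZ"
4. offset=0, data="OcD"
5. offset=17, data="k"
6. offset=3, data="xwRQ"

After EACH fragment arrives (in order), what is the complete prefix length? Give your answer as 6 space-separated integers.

Fragment 1: offset=9 data="nqzUh" -> buffer=?????????nqzUh???? -> prefix_len=0
Fragment 2: offset=7 data="by" -> buffer=???????bynqzUh???? -> prefix_len=0
Fragment 3: offset=14 data="UbZ" -> buffer=???????bynqzUhUbZ? -> prefix_len=0
Fragment 4: offset=0 data="OcD" -> buffer=OcD????bynqzUhUbZ? -> prefix_len=3
Fragment 5: offset=17 data="k" -> buffer=OcD????bynqzUhUbZk -> prefix_len=3
Fragment 6: offset=3 data="xwRQ" -> buffer=OcDxwRQbynqzUhUbZk -> prefix_len=18

Answer: 0 0 0 3 3 18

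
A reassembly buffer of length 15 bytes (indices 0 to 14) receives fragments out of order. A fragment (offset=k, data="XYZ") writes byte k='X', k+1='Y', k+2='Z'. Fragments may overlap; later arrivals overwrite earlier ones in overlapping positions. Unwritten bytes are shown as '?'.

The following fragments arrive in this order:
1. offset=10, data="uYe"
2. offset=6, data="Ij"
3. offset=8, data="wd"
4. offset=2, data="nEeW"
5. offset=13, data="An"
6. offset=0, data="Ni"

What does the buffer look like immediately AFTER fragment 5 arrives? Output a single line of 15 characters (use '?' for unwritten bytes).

Answer: ??nEeWIjwduYeAn

Derivation:
Fragment 1: offset=10 data="uYe" -> buffer=??????????uYe??
Fragment 2: offset=6 data="Ij" -> buffer=??????Ij??uYe??
Fragment 3: offset=8 data="wd" -> buffer=??????IjwduYe??
Fragment 4: offset=2 data="nEeW" -> buffer=??nEeWIjwduYe??
Fragment 5: offset=13 data="An" -> buffer=??nEeWIjwduYeAn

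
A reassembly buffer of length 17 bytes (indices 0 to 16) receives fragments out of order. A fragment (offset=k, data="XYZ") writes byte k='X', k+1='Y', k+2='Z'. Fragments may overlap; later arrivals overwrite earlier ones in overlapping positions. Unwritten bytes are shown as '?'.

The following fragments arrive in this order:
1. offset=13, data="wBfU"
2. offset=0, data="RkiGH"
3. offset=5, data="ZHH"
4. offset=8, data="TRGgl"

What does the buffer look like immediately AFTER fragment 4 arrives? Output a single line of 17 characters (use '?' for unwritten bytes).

Fragment 1: offset=13 data="wBfU" -> buffer=?????????????wBfU
Fragment 2: offset=0 data="RkiGH" -> buffer=RkiGH????????wBfU
Fragment 3: offset=5 data="ZHH" -> buffer=RkiGHZHH?????wBfU
Fragment 4: offset=8 data="TRGgl" -> buffer=RkiGHZHHTRGglwBfU

Answer: RkiGHZHHTRGglwBfU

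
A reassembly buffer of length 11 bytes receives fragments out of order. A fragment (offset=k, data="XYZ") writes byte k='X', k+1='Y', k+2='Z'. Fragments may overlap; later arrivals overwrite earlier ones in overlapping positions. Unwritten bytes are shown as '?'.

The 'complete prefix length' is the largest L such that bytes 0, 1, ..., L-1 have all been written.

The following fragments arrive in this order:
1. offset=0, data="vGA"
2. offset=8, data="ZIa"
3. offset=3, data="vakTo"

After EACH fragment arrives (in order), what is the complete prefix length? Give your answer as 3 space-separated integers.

Answer: 3 3 11

Derivation:
Fragment 1: offset=0 data="vGA" -> buffer=vGA???????? -> prefix_len=3
Fragment 2: offset=8 data="ZIa" -> buffer=vGA?????ZIa -> prefix_len=3
Fragment 3: offset=3 data="vakTo" -> buffer=vGAvakToZIa -> prefix_len=11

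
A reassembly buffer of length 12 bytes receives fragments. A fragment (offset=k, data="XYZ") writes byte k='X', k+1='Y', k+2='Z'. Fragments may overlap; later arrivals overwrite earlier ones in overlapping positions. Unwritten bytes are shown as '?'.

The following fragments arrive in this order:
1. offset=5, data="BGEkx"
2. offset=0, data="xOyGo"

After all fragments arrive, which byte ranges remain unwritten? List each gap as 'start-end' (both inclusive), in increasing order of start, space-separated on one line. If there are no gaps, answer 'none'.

Answer: 10-11

Derivation:
Fragment 1: offset=5 len=5
Fragment 2: offset=0 len=5
Gaps: 10-11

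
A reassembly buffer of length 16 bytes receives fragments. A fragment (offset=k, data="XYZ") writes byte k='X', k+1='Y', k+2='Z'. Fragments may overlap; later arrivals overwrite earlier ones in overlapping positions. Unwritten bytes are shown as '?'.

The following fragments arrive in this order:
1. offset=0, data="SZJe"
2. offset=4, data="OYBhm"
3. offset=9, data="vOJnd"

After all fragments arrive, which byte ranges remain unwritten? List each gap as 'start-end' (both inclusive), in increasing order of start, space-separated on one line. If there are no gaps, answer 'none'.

Answer: 14-15

Derivation:
Fragment 1: offset=0 len=4
Fragment 2: offset=4 len=5
Fragment 3: offset=9 len=5
Gaps: 14-15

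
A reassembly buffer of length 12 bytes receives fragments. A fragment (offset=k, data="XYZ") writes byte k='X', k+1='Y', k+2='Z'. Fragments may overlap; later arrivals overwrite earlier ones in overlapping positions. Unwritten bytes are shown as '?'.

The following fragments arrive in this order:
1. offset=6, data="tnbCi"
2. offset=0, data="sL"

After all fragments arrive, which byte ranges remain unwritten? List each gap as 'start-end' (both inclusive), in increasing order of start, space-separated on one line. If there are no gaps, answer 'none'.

Fragment 1: offset=6 len=5
Fragment 2: offset=0 len=2
Gaps: 2-5 11-11

Answer: 2-5 11-11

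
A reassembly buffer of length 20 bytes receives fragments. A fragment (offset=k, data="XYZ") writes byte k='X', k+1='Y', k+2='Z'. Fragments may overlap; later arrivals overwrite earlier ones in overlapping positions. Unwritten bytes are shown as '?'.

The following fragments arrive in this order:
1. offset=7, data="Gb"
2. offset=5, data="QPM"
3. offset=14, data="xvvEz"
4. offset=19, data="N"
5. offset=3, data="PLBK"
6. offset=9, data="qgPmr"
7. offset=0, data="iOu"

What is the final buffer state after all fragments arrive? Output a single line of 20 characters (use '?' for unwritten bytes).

Fragment 1: offset=7 data="Gb" -> buffer=???????Gb???????????
Fragment 2: offset=5 data="QPM" -> buffer=?????QPMb???????????
Fragment 3: offset=14 data="xvvEz" -> buffer=?????QPMb?????xvvEz?
Fragment 4: offset=19 data="N" -> buffer=?????QPMb?????xvvEzN
Fragment 5: offset=3 data="PLBK" -> buffer=???PLBKMb?????xvvEzN
Fragment 6: offset=9 data="qgPmr" -> buffer=???PLBKMbqgPmrxvvEzN
Fragment 7: offset=0 data="iOu" -> buffer=iOuPLBKMbqgPmrxvvEzN

Answer: iOuPLBKMbqgPmrxvvEzN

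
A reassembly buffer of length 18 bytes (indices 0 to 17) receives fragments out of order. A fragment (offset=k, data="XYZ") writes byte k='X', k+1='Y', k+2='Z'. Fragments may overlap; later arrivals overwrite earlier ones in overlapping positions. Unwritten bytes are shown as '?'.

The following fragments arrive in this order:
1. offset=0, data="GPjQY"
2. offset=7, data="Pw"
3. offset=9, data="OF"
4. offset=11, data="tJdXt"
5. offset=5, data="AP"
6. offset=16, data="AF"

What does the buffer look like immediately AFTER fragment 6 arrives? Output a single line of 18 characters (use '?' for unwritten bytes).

Fragment 1: offset=0 data="GPjQY" -> buffer=GPjQY?????????????
Fragment 2: offset=7 data="Pw" -> buffer=GPjQY??Pw?????????
Fragment 3: offset=9 data="OF" -> buffer=GPjQY??PwOF???????
Fragment 4: offset=11 data="tJdXt" -> buffer=GPjQY??PwOFtJdXt??
Fragment 5: offset=5 data="AP" -> buffer=GPjQYAPPwOFtJdXt??
Fragment 6: offset=16 data="AF" -> buffer=GPjQYAPPwOFtJdXtAF

Answer: GPjQYAPPwOFtJdXtAF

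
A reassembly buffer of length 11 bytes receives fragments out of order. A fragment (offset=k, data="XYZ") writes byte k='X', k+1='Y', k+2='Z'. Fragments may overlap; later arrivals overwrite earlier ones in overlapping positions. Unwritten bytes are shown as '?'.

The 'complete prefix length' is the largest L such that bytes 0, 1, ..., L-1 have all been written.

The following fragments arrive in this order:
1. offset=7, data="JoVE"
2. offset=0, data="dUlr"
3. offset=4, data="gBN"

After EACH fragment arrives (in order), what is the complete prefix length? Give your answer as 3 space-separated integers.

Answer: 0 4 11

Derivation:
Fragment 1: offset=7 data="JoVE" -> buffer=???????JoVE -> prefix_len=0
Fragment 2: offset=0 data="dUlr" -> buffer=dUlr???JoVE -> prefix_len=4
Fragment 3: offset=4 data="gBN" -> buffer=dUlrgBNJoVE -> prefix_len=11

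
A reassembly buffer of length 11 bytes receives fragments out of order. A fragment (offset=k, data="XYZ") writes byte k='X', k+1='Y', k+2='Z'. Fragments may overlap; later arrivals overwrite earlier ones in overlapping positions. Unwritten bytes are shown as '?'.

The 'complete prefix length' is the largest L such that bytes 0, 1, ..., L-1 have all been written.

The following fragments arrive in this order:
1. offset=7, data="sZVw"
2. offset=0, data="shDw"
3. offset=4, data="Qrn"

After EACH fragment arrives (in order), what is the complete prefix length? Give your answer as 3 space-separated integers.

Fragment 1: offset=7 data="sZVw" -> buffer=???????sZVw -> prefix_len=0
Fragment 2: offset=0 data="shDw" -> buffer=shDw???sZVw -> prefix_len=4
Fragment 3: offset=4 data="Qrn" -> buffer=shDwQrnsZVw -> prefix_len=11

Answer: 0 4 11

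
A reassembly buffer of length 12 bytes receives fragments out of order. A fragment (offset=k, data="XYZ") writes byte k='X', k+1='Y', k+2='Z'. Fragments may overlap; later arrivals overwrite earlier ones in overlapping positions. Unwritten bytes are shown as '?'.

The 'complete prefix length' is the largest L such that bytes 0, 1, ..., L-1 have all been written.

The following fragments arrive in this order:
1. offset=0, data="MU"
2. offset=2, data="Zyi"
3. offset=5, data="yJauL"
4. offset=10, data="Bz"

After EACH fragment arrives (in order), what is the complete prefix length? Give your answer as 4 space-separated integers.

Answer: 2 5 10 12

Derivation:
Fragment 1: offset=0 data="MU" -> buffer=MU?????????? -> prefix_len=2
Fragment 2: offset=2 data="Zyi" -> buffer=MUZyi??????? -> prefix_len=5
Fragment 3: offset=5 data="yJauL" -> buffer=MUZyiyJauL?? -> prefix_len=10
Fragment 4: offset=10 data="Bz" -> buffer=MUZyiyJauLBz -> prefix_len=12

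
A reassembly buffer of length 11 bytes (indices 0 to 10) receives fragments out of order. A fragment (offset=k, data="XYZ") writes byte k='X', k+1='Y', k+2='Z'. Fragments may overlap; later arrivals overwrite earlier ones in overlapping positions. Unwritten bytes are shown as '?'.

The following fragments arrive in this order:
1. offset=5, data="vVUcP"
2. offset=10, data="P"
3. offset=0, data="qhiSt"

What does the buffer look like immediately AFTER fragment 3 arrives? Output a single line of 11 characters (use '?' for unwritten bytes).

Fragment 1: offset=5 data="vVUcP" -> buffer=?????vVUcP?
Fragment 2: offset=10 data="P" -> buffer=?????vVUcPP
Fragment 3: offset=0 data="qhiSt" -> buffer=qhiStvVUcPP

Answer: qhiStvVUcPP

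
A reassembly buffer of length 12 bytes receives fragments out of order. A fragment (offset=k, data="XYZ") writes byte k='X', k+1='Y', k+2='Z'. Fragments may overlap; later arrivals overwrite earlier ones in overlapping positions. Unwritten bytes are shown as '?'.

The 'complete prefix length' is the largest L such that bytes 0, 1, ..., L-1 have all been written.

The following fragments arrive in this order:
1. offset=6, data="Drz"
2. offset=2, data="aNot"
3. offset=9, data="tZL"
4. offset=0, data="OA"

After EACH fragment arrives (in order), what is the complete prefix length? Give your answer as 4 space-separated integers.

Fragment 1: offset=6 data="Drz" -> buffer=??????Drz??? -> prefix_len=0
Fragment 2: offset=2 data="aNot" -> buffer=??aNotDrz??? -> prefix_len=0
Fragment 3: offset=9 data="tZL" -> buffer=??aNotDrztZL -> prefix_len=0
Fragment 4: offset=0 data="OA" -> buffer=OAaNotDrztZL -> prefix_len=12

Answer: 0 0 0 12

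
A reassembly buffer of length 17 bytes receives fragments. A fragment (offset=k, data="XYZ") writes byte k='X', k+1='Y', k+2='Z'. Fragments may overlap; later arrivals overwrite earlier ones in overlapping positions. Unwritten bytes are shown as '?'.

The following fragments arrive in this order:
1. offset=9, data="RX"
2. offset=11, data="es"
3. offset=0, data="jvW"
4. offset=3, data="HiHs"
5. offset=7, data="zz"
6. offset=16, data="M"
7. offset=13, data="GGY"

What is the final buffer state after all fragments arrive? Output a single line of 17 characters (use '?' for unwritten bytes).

Fragment 1: offset=9 data="RX" -> buffer=?????????RX??????
Fragment 2: offset=11 data="es" -> buffer=?????????RXes????
Fragment 3: offset=0 data="jvW" -> buffer=jvW??????RXes????
Fragment 4: offset=3 data="HiHs" -> buffer=jvWHiHs??RXes????
Fragment 5: offset=7 data="zz" -> buffer=jvWHiHszzRXes????
Fragment 6: offset=16 data="M" -> buffer=jvWHiHszzRXes???M
Fragment 7: offset=13 data="GGY" -> buffer=jvWHiHszzRXesGGYM

Answer: jvWHiHszzRXesGGYM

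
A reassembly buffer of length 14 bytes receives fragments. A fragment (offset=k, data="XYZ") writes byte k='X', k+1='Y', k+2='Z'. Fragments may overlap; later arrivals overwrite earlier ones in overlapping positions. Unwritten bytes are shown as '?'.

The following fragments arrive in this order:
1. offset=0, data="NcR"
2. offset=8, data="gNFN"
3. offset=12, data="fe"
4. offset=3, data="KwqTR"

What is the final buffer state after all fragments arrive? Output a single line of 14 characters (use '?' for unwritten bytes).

Answer: NcRKwqTRgNFNfe

Derivation:
Fragment 1: offset=0 data="NcR" -> buffer=NcR???????????
Fragment 2: offset=8 data="gNFN" -> buffer=NcR?????gNFN??
Fragment 3: offset=12 data="fe" -> buffer=NcR?????gNFNfe
Fragment 4: offset=3 data="KwqTR" -> buffer=NcRKwqTRgNFNfe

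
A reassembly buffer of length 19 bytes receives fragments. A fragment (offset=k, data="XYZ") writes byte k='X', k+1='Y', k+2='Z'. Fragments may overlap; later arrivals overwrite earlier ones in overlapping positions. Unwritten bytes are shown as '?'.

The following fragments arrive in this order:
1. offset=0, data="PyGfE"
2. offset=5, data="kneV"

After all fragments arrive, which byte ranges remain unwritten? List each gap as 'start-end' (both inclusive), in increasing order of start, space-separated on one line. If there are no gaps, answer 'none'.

Fragment 1: offset=0 len=5
Fragment 2: offset=5 len=4
Gaps: 9-18

Answer: 9-18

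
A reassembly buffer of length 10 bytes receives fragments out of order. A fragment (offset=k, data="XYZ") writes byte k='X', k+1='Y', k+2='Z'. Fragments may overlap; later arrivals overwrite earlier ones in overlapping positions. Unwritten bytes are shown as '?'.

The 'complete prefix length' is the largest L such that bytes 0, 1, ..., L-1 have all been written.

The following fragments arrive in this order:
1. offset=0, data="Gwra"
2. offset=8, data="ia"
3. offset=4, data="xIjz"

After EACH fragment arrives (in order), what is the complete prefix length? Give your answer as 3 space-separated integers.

Fragment 1: offset=0 data="Gwra" -> buffer=Gwra?????? -> prefix_len=4
Fragment 2: offset=8 data="ia" -> buffer=Gwra????ia -> prefix_len=4
Fragment 3: offset=4 data="xIjz" -> buffer=GwraxIjzia -> prefix_len=10

Answer: 4 4 10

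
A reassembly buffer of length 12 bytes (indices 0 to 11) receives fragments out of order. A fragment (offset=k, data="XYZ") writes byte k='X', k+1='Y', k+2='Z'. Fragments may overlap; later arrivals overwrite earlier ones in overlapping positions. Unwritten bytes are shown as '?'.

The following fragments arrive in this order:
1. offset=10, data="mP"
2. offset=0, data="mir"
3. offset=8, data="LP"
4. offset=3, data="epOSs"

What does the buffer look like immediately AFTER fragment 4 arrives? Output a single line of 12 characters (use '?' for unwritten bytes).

Fragment 1: offset=10 data="mP" -> buffer=??????????mP
Fragment 2: offset=0 data="mir" -> buffer=mir???????mP
Fragment 3: offset=8 data="LP" -> buffer=mir?????LPmP
Fragment 4: offset=3 data="epOSs" -> buffer=mirepOSsLPmP

Answer: mirepOSsLPmP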